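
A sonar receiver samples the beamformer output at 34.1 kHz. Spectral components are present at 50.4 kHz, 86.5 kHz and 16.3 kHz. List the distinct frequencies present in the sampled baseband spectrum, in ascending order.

15.8 kHz, 16.3 kHz

fs/2 = 17.05 kHz.
50.4 kHz mod fs = 16.3 kHz.
16.3 kHz ≤ fs/2 = 17.05 kHz, appears at 16.3 kHz.
86.5 kHz mod fs = 18.3 kHz.
18.3 kHz > fs/2 = 17.05 kHz, folds to fs − 18.3 kHz = 15.8 kHz.
16.3 kHz ≤ fs/2 = 17.05 kHz, passes unchanged.
Distinct values: {15.8 kHz, 16.3 kHz}.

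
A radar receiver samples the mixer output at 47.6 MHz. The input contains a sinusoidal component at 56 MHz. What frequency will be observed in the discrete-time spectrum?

8.4 MHz

56 MHz mod fs = 8.4 MHz.
8.4 MHz ≤ fs/2 = 23.8 MHz, appears at 8.4 MHz.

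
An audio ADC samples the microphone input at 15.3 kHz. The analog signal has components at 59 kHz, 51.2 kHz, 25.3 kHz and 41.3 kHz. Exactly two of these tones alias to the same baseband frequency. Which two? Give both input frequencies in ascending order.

fs/2 = 7.65 kHz.
59 kHz mod fs = 13.1 kHz.
13.1 kHz > fs/2 = 7.65 kHz, folds to fs − 13.1 kHz = 2.2 kHz.
51.2 kHz mod fs = 5.3 kHz.
5.3 kHz ≤ fs/2 = 7.65 kHz, appears at 5.3 kHz.
25.3 kHz mod fs = 10 kHz.
10 kHz > fs/2 = 7.65 kHz, folds to fs − 10 kHz = 5.3 kHz.
41.3 kHz mod fs = 10.7 kHz.
10.7 kHz > fs/2 = 7.65 kHz, folds to fs − 10.7 kHz = 4.6 kHz.
25.3 kHz and 51.2 kHz both map to 5.3 kHz.

25.3 kHz, 51.2 kHz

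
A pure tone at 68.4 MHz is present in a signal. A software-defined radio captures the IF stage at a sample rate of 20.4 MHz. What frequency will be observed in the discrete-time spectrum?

7.2 MHz

68.4 MHz mod fs = 7.2 MHz.
7.2 MHz ≤ fs/2 = 10.2 MHz, appears at 7.2 MHz.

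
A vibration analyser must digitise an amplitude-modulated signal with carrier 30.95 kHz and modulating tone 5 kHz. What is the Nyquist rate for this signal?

AM sidebands sit at fc ± fm = 25.95 kHz and 35.95 kHz.
Highest-frequency component: 35.95 kHz.
Nyquist rate = 2 × 35.95 kHz = 71.9 kHz.

71.9 kHz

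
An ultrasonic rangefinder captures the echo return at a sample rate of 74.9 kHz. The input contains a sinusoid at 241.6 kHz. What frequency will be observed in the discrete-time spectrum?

241.6 kHz mod fs = 16.9 kHz.
16.9 kHz ≤ fs/2 = 37.45 kHz, appears at 16.9 kHz.

16.9 kHz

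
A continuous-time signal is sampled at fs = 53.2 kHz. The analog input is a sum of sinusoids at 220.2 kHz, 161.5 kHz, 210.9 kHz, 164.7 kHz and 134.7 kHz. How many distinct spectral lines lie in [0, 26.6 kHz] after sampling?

4

fs/2 = 26.6 kHz.
220.2 kHz mod fs = 7.4 kHz.
7.4 kHz ≤ fs/2 = 26.6 kHz, appears at 7.4 kHz.
161.5 kHz mod fs = 1.9 kHz.
1.9 kHz ≤ fs/2 = 26.6 kHz, appears at 1.9 kHz.
210.9 kHz mod fs = 51.3 kHz.
51.3 kHz > fs/2 = 26.6 kHz, folds to fs − 51.3 kHz = 1.9 kHz.
164.7 kHz mod fs = 5.1 kHz.
5.1 kHz ≤ fs/2 = 26.6 kHz, appears at 5.1 kHz.
134.7 kHz mod fs = 28.3 kHz.
28.3 kHz > fs/2 = 26.6 kHz, folds to fs − 28.3 kHz = 24.9 kHz.
Distinct values: {1.9 kHz, 5.1 kHz, 7.4 kHz, 24.9 kHz} → 4.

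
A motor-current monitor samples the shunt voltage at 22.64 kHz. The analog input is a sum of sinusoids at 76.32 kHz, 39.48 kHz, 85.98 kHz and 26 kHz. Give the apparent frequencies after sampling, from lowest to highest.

3.36 kHz, 4.58 kHz, 5.8 kHz, 8.4 kHz

fs/2 = 11.32 kHz.
76.32 kHz mod fs = 8.4 kHz.
8.4 kHz ≤ fs/2 = 11.32 kHz, appears at 8.4 kHz.
39.48 kHz mod fs = 16.84 kHz.
16.84 kHz > fs/2 = 11.32 kHz, folds to fs − 16.84 kHz = 5.8 kHz.
85.98 kHz mod fs = 18.06 kHz.
18.06 kHz > fs/2 = 11.32 kHz, folds to fs − 18.06 kHz = 4.58 kHz.
26 kHz mod fs = 3.36 kHz.
3.36 kHz ≤ fs/2 = 11.32 kHz, appears at 3.36 kHz.
Distinct values: {3.36 kHz, 4.58 kHz, 5.8 kHz, 8.4 kHz}.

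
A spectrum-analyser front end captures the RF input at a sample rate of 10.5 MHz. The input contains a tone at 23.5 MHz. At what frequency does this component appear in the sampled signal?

2.5 MHz

23.5 MHz mod fs = 2.5 MHz.
2.5 MHz ≤ fs/2 = 5.25 MHz, appears at 2.5 MHz.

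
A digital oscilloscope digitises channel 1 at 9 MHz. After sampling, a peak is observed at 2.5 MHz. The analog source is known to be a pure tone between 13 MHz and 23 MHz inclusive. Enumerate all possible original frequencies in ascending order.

Frequencies that alias to 2.5 MHz are k·fs ± 2.5 MHz for integer k ≥ 0.
k=0: 2.5 MHz.
k=1: 6.5 MHz, 11.5 MHz.
k=2: 15.5 MHz, 20.5 MHz.
k=3: 24.5 MHz, 29.5 MHz.
Within [13 MHz, 23 MHz]: 15.5 MHz, 20.5 MHz.

15.5 MHz, 20.5 MHz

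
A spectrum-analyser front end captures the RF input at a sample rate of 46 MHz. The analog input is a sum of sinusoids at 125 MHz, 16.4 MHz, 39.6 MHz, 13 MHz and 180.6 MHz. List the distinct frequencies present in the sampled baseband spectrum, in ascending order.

3.4 MHz, 6.4 MHz, 13 MHz, 16.4 MHz

fs/2 = 23 MHz.
125 MHz mod fs = 33 MHz.
33 MHz > fs/2 = 23 MHz, folds to fs − 33 MHz = 13 MHz.
16.4 MHz ≤ fs/2 = 23 MHz, passes unchanged.
39.6 MHz > fs/2 = 23 MHz, folds to fs − 39.6 MHz = 6.4 MHz.
13 MHz ≤ fs/2 = 23 MHz, passes unchanged.
180.6 MHz mod fs = 42.6 MHz.
42.6 MHz > fs/2 = 23 MHz, folds to fs − 42.6 MHz = 3.4 MHz.
Distinct values: {3.4 MHz, 6.4 MHz, 13 MHz, 16.4 MHz}.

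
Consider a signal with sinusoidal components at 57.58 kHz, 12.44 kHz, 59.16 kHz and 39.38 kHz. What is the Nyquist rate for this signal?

118.32 kHz

Highest-frequency component: 59.16 kHz.
Nyquist rate = 2 × 59.16 kHz = 118.32 kHz.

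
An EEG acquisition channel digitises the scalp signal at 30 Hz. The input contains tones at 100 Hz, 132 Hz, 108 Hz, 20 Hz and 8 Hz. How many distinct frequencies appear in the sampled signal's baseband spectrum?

fs/2 = 15 Hz.
100 Hz mod fs = 10 Hz.
10 Hz ≤ fs/2 = 15 Hz, appears at 10 Hz.
132 Hz mod fs = 12 Hz.
12 Hz ≤ fs/2 = 15 Hz, appears at 12 Hz.
108 Hz mod fs = 18 Hz.
18 Hz > fs/2 = 15 Hz, folds to fs − 18 Hz = 12 Hz.
20 Hz > fs/2 = 15 Hz, folds to fs − 20 Hz = 10 Hz.
8 Hz ≤ fs/2 = 15 Hz, passes unchanged.
Distinct values: {8 Hz, 10 Hz, 12 Hz} → 3.

3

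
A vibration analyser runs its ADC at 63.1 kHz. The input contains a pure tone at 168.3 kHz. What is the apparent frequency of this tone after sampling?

168.3 kHz mod fs = 42.1 kHz.
42.1 kHz > fs/2 = 31.55 kHz, folds to fs − 42.1 kHz = 21 kHz.

21 kHz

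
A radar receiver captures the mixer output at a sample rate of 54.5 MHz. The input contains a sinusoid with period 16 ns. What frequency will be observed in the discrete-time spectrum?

T = 16 ns → f = 1/T = 62.5 MHz.
62.5 MHz mod fs = 8 MHz.
8 MHz ≤ fs/2 = 27.25 MHz, appears at 8 MHz.

8 MHz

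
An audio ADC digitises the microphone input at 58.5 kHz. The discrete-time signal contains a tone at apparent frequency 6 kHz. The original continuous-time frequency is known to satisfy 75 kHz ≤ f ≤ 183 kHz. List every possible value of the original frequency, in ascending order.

Frequencies that alias to 6 kHz are k·fs ± 6 kHz for integer k ≥ 0.
k=0: 6 kHz.
k=1: 52.5 kHz, 64.5 kHz.
k=2: 111 kHz, 123 kHz.
k=3: 169.5 kHz, 181.5 kHz.
k=4: 228 kHz, 240 kHz.
Within [75 kHz, 183 kHz]: 111 kHz, 123 kHz, 169.5 kHz, 181.5 kHz.

111 kHz, 123 kHz, 169.5 kHz, 181.5 kHz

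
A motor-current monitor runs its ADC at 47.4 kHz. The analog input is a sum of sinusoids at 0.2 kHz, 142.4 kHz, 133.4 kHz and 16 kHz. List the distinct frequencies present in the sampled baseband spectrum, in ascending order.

fs/2 = 23.7 kHz.
0.2 kHz ≤ fs/2 = 23.7 kHz, passes unchanged.
142.4 kHz mod fs = 0.2 kHz.
0.2 kHz ≤ fs/2 = 23.7 kHz, appears at 0.2 kHz.
133.4 kHz mod fs = 38.6 kHz.
38.6 kHz > fs/2 = 23.7 kHz, folds to fs − 38.6 kHz = 8.8 kHz.
16 kHz ≤ fs/2 = 23.7 kHz, passes unchanged.
Distinct values: {0.2 kHz, 8.8 kHz, 16 kHz}.

0.2 kHz, 8.8 kHz, 16 kHz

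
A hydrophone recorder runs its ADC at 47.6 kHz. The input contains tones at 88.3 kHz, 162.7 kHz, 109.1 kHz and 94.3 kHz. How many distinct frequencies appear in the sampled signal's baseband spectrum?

fs/2 = 23.8 kHz.
88.3 kHz mod fs = 40.7 kHz.
40.7 kHz > fs/2 = 23.8 kHz, folds to fs − 40.7 kHz = 6.9 kHz.
162.7 kHz mod fs = 19.9 kHz.
19.9 kHz ≤ fs/2 = 23.8 kHz, appears at 19.9 kHz.
109.1 kHz mod fs = 13.9 kHz.
13.9 kHz ≤ fs/2 = 23.8 kHz, appears at 13.9 kHz.
94.3 kHz mod fs = 46.7 kHz.
46.7 kHz > fs/2 = 23.8 kHz, folds to fs − 46.7 kHz = 0.9 kHz.
Distinct values: {0.9 kHz, 6.9 kHz, 13.9 kHz, 19.9 kHz} → 4.

4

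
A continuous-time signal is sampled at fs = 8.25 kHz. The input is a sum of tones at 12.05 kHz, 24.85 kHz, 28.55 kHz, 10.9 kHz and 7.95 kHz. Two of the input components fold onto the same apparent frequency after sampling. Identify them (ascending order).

12.05 kHz, 28.55 kHz

fs/2 = 4.125 kHz.
12.05 kHz mod fs = 3.8 kHz.
3.8 kHz ≤ fs/2 = 4.125 kHz, appears at 3.8 kHz.
24.85 kHz mod fs = 0.1 kHz.
0.1 kHz ≤ fs/2 = 4.125 kHz, appears at 0.1 kHz.
28.55 kHz mod fs = 3.8 kHz.
3.8 kHz ≤ fs/2 = 4.125 kHz, appears at 3.8 kHz.
10.9 kHz mod fs = 2.65 kHz.
2.65 kHz ≤ fs/2 = 4.125 kHz, appears at 2.65 kHz.
7.95 kHz > fs/2 = 4.125 kHz, folds to fs − 7.95 kHz = 0.3 kHz.
12.05 kHz and 28.55 kHz both map to 3.8 kHz.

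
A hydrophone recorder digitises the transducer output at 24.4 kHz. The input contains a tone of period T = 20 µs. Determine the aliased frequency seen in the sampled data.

1.2 kHz

T = 20 µs → f = 1/T = 50 kHz.
50 kHz mod fs = 1.2 kHz.
1.2 kHz ≤ fs/2 = 12.2 kHz, appears at 1.2 kHz.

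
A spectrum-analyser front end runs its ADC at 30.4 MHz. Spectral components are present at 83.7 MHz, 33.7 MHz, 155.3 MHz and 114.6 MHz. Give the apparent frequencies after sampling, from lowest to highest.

3.3 MHz, 7 MHz, 7.5 MHz

fs/2 = 15.2 MHz.
83.7 MHz mod fs = 22.9 MHz.
22.9 MHz > fs/2 = 15.2 MHz, folds to fs − 22.9 MHz = 7.5 MHz.
33.7 MHz mod fs = 3.3 MHz.
3.3 MHz ≤ fs/2 = 15.2 MHz, appears at 3.3 MHz.
155.3 MHz mod fs = 3.3 MHz.
3.3 MHz ≤ fs/2 = 15.2 MHz, appears at 3.3 MHz.
114.6 MHz mod fs = 23.4 MHz.
23.4 MHz > fs/2 = 15.2 MHz, folds to fs − 23.4 MHz = 7 MHz.
Distinct values: {3.3 MHz, 7 MHz, 7.5 MHz}.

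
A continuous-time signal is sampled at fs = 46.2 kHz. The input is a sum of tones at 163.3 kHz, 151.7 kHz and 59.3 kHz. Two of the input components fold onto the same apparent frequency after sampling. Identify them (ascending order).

fs/2 = 23.1 kHz.
163.3 kHz mod fs = 24.7 kHz.
24.7 kHz > fs/2 = 23.1 kHz, folds to fs − 24.7 kHz = 21.5 kHz.
151.7 kHz mod fs = 13.1 kHz.
13.1 kHz ≤ fs/2 = 23.1 kHz, appears at 13.1 kHz.
59.3 kHz mod fs = 13.1 kHz.
13.1 kHz ≤ fs/2 = 23.1 kHz, appears at 13.1 kHz.
59.3 kHz and 151.7 kHz both map to 13.1 kHz.

59.3 kHz, 151.7 kHz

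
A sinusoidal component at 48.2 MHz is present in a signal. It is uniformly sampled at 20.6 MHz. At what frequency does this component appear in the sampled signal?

7 MHz

48.2 MHz mod fs = 7 MHz.
7 MHz ≤ fs/2 = 10.3 MHz, appears at 7 MHz.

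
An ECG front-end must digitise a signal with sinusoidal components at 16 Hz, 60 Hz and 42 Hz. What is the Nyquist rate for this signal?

120 Hz

Highest-frequency component: 60 Hz.
Nyquist rate = 2 × 60 Hz = 120 Hz.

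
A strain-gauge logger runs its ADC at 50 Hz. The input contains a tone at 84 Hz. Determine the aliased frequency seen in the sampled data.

84 Hz mod fs = 34 Hz.
34 Hz > fs/2 = 25 Hz, folds to fs − 34 Hz = 16 Hz.

16 Hz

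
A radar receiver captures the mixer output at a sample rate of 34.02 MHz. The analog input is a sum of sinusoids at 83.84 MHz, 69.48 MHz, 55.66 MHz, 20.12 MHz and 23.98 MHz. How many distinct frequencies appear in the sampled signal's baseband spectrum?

fs/2 = 17.01 MHz.
83.84 MHz mod fs = 15.8 MHz.
15.8 MHz ≤ fs/2 = 17.01 MHz, appears at 15.8 MHz.
69.48 MHz mod fs = 1.44 MHz.
1.44 MHz ≤ fs/2 = 17.01 MHz, appears at 1.44 MHz.
55.66 MHz mod fs = 21.64 MHz.
21.64 MHz > fs/2 = 17.01 MHz, folds to fs − 21.64 MHz = 12.38 MHz.
20.12 MHz > fs/2 = 17.01 MHz, folds to fs − 20.12 MHz = 13.9 MHz.
23.98 MHz > fs/2 = 17.01 MHz, folds to fs − 23.98 MHz = 10.04 MHz.
Distinct values: {1.44 MHz, 10.04 MHz, 12.38 MHz, 13.9 MHz, 15.8 MHz} → 5.

5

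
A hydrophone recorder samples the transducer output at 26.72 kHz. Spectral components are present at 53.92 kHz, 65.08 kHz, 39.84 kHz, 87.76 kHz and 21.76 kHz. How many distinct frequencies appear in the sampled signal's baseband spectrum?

fs/2 = 13.36 kHz.
53.92 kHz mod fs = 0.48 kHz.
0.48 kHz ≤ fs/2 = 13.36 kHz, appears at 0.48 kHz.
65.08 kHz mod fs = 11.64 kHz.
11.64 kHz ≤ fs/2 = 13.36 kHz, appears at 11.64 kHz.
39.84 kHz mod fs = 13.12 kHz.
13.12 kHz ≤ fs/2 = 13.36 kHz, appears at 13.12 kHz.
87.76 kHz mod fs = 7.6 kHz.
7.6 kHz ≤ fs/2 = 13.36 kHz, appears at 7.6 kHz.
21.76 kHz > fs/2 = 13.36 kHz, folds to fs − 21.76 kHz = 4.96 kHz.
Distinct values: {0.48 kHz, 4.96 kHz, 7.6 kHz, 11.64 kHz, 13.12 kHz} → 5.

5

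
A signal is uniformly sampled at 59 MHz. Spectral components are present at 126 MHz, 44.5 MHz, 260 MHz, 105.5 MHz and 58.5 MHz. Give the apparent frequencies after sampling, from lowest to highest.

fs/2 = 29.5 MHz.
126 MHz mod fs = 8 MHz.
8 MHz ≤ fs/2 = 29.5 MHz, appears at 8 MHz.
44.5 MHz > fs/2 = 29.5 MHz, folds to fs − 44.5 MHz = 14.5 MHz.
260 MHz mod fs = 24 MHz.
24 MHz ≤ fs/2 = 29.5 MHz, appears at 24 MHz.
105.5 MHz mod fs = 46.5 MHz.
46.5 MHz > fs/2 = 29.5 MHz, folds to fs − 46.5 MHz = 12.5 MHz.
58.5 MHz > fs/2 = 29.5 MHz, folds to fs − 58.5 MHz = 0.5 MHz.
Distinct values: {0.5 MHz, 8 MHz, 12.5 MHz, 14.5 MHz, 24 MHz}.

0.5 MHz, 8 MHz, 12.5 MHz, 14.5 MHz, 24 MHz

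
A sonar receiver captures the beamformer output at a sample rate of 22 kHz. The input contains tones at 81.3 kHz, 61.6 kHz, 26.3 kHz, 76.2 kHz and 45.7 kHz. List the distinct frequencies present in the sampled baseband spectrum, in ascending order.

fs/2 = 11 kHz.
81.3 kHz mod fs = 15.3 kHz.
15.3 kHz > fs/2 = 11 kHz, folds to fs − 15.3 kHz = 6.7 kHz.
61.6 kHz mod fs = 17.6 kHz.
17.6 kHz > fs/2 = 11 kHz, folds to fs − 17.6 kHz = 4.4 kHz.
26.3 kHz mod fs = 4.3 kHz.
4.3 kHz ≤ fs/2 = 11 kHz, appears at 4.3 kHz.
76.2 kHz mod fs = 10.2 kHz.
10.2 kHz ≤ fs/2 = 11 kHz, appears at 10.2 kHz.
45.7 kHz mod fs = 1.7 kHz.
1.7 kHz ≤ fs/2 = 11 kHz, appears at 1.7 kHz.
Distinct values: {1.7 kHz, 4.3 kHz, 4.4 kHz, 6.7 kHz, 10.2 kHz}.

1.7 kHz, 4.3 kHz, 4.4 kHz, 6.7 kHz, 10.2 kHz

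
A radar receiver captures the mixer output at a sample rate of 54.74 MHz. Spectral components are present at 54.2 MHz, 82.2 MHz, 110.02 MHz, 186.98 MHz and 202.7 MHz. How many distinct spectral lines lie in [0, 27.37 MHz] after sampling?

fs/2 = 27.37 MHz.
54.2 MHz > fs/2 = 27.37 MHz, folds to fs − 54.2 MHz = 0.54 MHz.
82.2 MHz mod fs = 27.46 MHz.
27.46 MHz > fs/2 = 27.37 MHz, folds to fs − 27.46 MHz = 27.28 MHz.
110.02 MHz mod fs = 0.54 MHz.
0.54 MHz ≤ fs/2 = 27.37 MHz, appears at 0.54 MHz.
186.98 MHz mod fs = 22.76 MHz.
22.76 MHz ≤ fs/2 = 27.37 MHz, appears at 22.76 MHz.
202.7 MHz mod fs = 38.48 MHz.
38.48 MHz > fs/2 = 27.37 MHz, folds to fs − 38.48 MHz = 16.26 MHz.
Distinct values: {0.54 MHz, 16.26 MHz, 22.76 MHz, 27.28 MHz} → 4.

4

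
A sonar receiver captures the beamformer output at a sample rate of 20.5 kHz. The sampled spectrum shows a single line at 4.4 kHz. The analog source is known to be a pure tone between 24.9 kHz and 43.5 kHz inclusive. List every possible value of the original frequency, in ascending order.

Frequencies that alias to 4.4 kHz are k·fs ± 4.4 kHz for integer k ≥ 0.
k=0: 4.4 kHz.
k=1: 16.1 kHz, 24.9 kHz.
k=2: 36.6 kHz, 45.4 kHz.
k=3: 57.1 kHz, 65.9 kHz.
Within [24.9 kHz, 43.5 kHz]: 24.9 kHz, 36.6 kHz.

24.9 kHz, 36.6 kHz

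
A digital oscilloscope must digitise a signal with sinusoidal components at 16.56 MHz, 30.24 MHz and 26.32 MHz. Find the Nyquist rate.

Highest-frequency component: 30.24 MHz.
Nyquist rate = 2 × 30.24 MHz = 60.48 MHz.

60.48 MHz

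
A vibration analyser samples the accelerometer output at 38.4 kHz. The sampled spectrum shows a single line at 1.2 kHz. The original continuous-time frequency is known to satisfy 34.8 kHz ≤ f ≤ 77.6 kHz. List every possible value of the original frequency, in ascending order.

37.2 kHz, 39.6 kHz, 75.6 kHz

Frequencies that alias to 1.2 kHz are k·fs ± 1.2 kHz for integer k ≥ 0.
k=0: 1.2 kHz.
k=1: 37.2 kHz, 39.6 kHz.
k=2: 75.6 kHz, 78 kHz.
k=3: 114 kHz, 116.4 kHz.
Within [34.8 kHz, 77.6 kHz]: 37.2 kHz, 39.6 kHz, 75.6 kHz.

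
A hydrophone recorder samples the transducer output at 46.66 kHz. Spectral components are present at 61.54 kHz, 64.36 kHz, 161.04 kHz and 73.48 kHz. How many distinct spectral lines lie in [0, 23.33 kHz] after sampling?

4

fs/2 = 23.33 kHz.
61.54 kHz mod fs = 14.88 kHz.
14.88 kHz ≤ fs/2 = 23.33 kHz, appears at 14.88 kHz.
64.36 kHz mod fs = 17.7 kHz.
17.7 kHz ≤ fs/2 = 23.33 kHz, appears at 17.7 kHz.
161.04 kHz mod fs = 21.06 kHz.
21.06 kHz ≤ fs/2 = 23.33 kHz, appears at 21.06 kHz.
73.48 kHz mod fs = 26.82 kHz.
26.82 kHz > fs/2 = 23.33 kHz, folds to fs − 26.82 kHz = 19.84 kHz.
Distinct values: {14.88 kHz, 17.7 kHz, 19.84 kHz, 21.06 kHz} → 4.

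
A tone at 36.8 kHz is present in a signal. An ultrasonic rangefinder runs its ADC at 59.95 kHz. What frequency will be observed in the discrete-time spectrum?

36.8 kHz > fs/2 = 29.975 kHz, folds to fs − 36.8 kHz = 23.15 kHz.

23.15 kHz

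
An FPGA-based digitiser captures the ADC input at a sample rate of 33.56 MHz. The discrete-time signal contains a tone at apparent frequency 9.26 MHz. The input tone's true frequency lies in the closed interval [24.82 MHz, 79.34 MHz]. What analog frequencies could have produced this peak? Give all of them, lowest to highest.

42.82 MHz, 57.86 MHz, 76.38 MHz

Frequencies that alias to 9.26 MHz are k·fs ± 9.26 MHz for integer k ≥ 0.
k=0: 9.26 MHz.
k=1: 24.3 MHz, 42.82 MHz.
k=2: 57.86 MHz, 76.38 MHz.
k=3: 91.42 MHz, 109.94 MHz.
Within [24.82 MHz, 79.34 MHz]: 42.82 MHz, 57.86 MHz, 76.38 MHz.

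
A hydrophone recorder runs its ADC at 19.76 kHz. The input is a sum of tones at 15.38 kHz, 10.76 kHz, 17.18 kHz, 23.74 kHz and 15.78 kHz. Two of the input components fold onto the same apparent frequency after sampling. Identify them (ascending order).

15.78 kHz, 23.74 kHz

fs/2 = 9.88 kHz.
15.38 kHz > fs/2 = 9.88 kHz, folds to fs − 15.38 kHz = 4.38 kHz.
10.76 kHz > fs/2 = 9.88 kHz, folds to fs − 10.76 kHz = 9 kHz.
17.18 kHz > fs/2 = 9.88 kHz, folds to fs − 17.18 kHz = 2.58 kHz.
23.74 kHz mod fs = 3.98 kHz.
3.98 kHz ≤ fs/2 = 9.88 kHz, appears at 3.98 kHz.
15.78 kHz > fs/2 = 9.88 kHz, folds to fs − 15.78 kHz = 3.98 kHz.
15.78 kHz and 23.74 kHz both map to 3.98 kHz.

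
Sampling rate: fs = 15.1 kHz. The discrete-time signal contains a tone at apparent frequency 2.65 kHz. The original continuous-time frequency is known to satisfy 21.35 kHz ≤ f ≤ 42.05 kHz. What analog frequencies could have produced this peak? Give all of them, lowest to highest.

27.55 kHz, 32.85 kHz

Frequencies that alias to 2.65 kHz are k·fs ± 2.65 kHz for integer k ≥ 0.
k=0: 2.65 kHz.
k=1: 12.45 kHz, 17.75 kHz.
k=2: 27.55 kHz, 32.85 kHz.
k=3: 42.65 kHz, 47.95 kHz.
Within [21.35 kHz, 42.05 kHz]: 27.55 kHz, 32.85 kHz.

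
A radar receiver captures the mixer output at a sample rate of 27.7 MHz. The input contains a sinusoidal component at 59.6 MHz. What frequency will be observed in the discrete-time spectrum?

4.2 MHz

59.6 MHz mod fs = 4.2 MHz.
4.2 MHz ≤ fs/2 = 13.85 MHz, appears at 4.2 MHz.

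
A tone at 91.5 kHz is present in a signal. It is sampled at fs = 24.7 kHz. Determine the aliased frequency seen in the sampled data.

91.5 kHz mod fs = 17.4 kHz.
17.4 kHz > fs/2 = 12.35 kHz, folds to fs − 17.4 kHz = 7.3 kHz.

7.3 kHz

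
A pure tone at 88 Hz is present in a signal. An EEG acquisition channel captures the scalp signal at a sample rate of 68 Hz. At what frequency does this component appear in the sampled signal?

88 Hz mod fs = 20 Hz.
20 Hz ≤ fs/2 = 34 Hz, appears at 20 Hz.

20 Hz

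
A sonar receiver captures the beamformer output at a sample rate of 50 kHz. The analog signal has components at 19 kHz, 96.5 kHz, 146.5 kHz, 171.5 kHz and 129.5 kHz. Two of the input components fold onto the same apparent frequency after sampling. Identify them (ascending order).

fs/2 = 25 kHz.
19 kHz ≤ fs/2 = 25 kHz, passes unchanged.
96.5 kHz mod fs = 46.5 kHz.
46.5 kHz > fs/2 = 25 kHz, folds to fs − 46.5 kHz = 3.5 kHz.
146.5 kHz mod fs = 46.5 kHz.
46.5 kHz > fs/2 = 25 kHz, folds to fs − 46.5 kHz = 3.5 kHz.
171.5 kHz mod fs = 21.5 kHz.
21.5 kHz ≤ fs/2 = 25 kHz, appears at 21.5 kHz.
129.5 kHz mod fs = 29.5 kHz.
29.5 kHz > fs/2 = 25 kHz, folds to fs − 29.5 kHz = 20.5 kHz.
96.5 kHz and 146.5 kHz both map to 3.5 kHz.

96.5 kHz, 146.5 kHz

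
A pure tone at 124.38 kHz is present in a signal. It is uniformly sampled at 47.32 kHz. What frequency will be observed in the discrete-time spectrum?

17.58 kHz

124.38 kHz mod fs = 29.74 kHz.
29.74 kHz > fs/2 = 23.66 kHz, folds to fs − 29.74 kHz = 17.58 kHz.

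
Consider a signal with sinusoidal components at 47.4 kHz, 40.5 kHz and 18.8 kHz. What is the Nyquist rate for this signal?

Highest-frequency component: 47.4 kHz.
Nyquist rate = 2 × 47.4 kHz = 94.8 kHz.

94.8 kHz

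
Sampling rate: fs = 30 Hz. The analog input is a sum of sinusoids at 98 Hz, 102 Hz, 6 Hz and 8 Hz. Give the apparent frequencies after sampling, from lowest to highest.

6 Hz, 8 Hz, 12 Hz

fs/2 = 15 Hz.
98 Hz mod fs = 8 Hz.
8 Hz ≤ fs/2 = 15 Hz, appears at 8 Hz.
102 Hz mod fs = 12 Hz.
12 Hz ≤ fs/2 = 15 Hz, appears at 12 Hz.
6 Hz ≤ fs/2 = 15 Hz, passes unchanged.
8 Hz ≤ fs/2 = 15 Hz, passes unchanged.
Distinct values: {6 Hz, 8 Hz, 12 Hz}.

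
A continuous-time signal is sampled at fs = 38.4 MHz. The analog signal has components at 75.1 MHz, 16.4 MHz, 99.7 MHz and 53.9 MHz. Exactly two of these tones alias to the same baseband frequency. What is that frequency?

15.5 MHz

fs/2 = 19.2 MHz.
75.1 MHz mod fs = 36.7 MHz.
36.7 MHz > fs/2 = 19.2 MHz, folds to fs − 36.7 MHz = 1.7 MHz.
16.4 MHz ≤ fs/2 = 19.2 MHz, passes unchanged.
99.7 MHz mod fs = 22.9 MHz.
22.9 MHz > fs/2 = 19.2 MHz, folds to fs − 22.9 MHz = 15.5 MHz.
53.9 MHz mod fs = 15.5 MHz.
15.5 MHz ≤ fs/2 = 19.2 MHz, appears at 15.5 MHz.
53.9 MHz and 99.7 MHz both map to 15.5 MHz.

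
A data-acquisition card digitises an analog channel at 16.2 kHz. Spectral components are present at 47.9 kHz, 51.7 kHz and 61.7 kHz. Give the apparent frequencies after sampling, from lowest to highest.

0.7 kHz, 3.1 kHz

fs/2 = 8.1 kHz.
47.9 kHz mod fs = 15.5 kHz.
15.5 kHz > fs/2 = 8.1 kHz, folds to fs − 15.5 kHz = 0.7 kHz.
51.7 kHz mod fs = 3.1 kHz.
3.1 kHz ≤ fs/2 = 8.1 kHz, appears at 3.1 kHz.
61.7 kHz mod fs = 13.1 kHz.
13.1 kHz > fs/2 = 8.1 kHz, folds to fs − 13.1 kHz = 3.1 kHz.
Distinct values: {0.7 kHz, 3.1 kHz}.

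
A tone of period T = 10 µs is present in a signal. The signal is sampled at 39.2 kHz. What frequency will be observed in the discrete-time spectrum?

T = 10 µs → f = 1/T = 100 kHz.
100 kHz mod fs = 21.6 kHz.
21.6 kHz > fs/2 = 19.6 kHz, folds to fs − 21.6 kHz = 17.6 kHz.

17.6 kHz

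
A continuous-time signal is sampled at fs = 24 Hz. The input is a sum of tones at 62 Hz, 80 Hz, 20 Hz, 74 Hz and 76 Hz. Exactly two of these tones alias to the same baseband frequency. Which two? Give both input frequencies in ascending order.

20 Hz, 76 Hz

fs/2 = 12 Hz.
62 Hz mod fs = 14 Hz.
14 Hz > fs/2 = 12 Hz, folds to fs − 14 Hz = 10 Hz.
80 Hz mod fs = 8 Hz.
8 Hz ≤ fs/2 = 12 Hz, appears at 8 Hz.
20 Hz > fs/2 = 12 Hz, folds to fs − 20 Hz = 4 Hz.
74 Hz mod fs = 2 Hz.
2 Hz ≤ fs/2 = 12 Hz, appears at 2 Hz.
76 Hz mod fs = 4 Hz.
4 Hz ≤ fs/2 = 12 Hz, appears at 4 Hz.
20 Hz and 76 Hz both map to 4 Hz.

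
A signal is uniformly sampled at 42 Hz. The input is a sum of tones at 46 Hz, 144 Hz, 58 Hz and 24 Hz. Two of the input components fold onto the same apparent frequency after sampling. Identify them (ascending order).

fs/2 = 21 Hz.
46 Hz mod fs = 4 Hz.
4 Hz ≤ fs/2 = 21 Hz, appears at 4 Hz.
144 Hz mod fs = 18 Hz.
18 Hz ≤ fs/2 = 21 Hz, appears at 18 Hz.
58 Hz mod fs = 16 Hz.
16 Hz ≤ fs/2 = 21 Hz, appears at 16 Hz.
24 Hz > fs/2 = 21 Hz, folds to fs − 24 Hz = 18 Hz.
24 Hz and 144 Hz both map to 18 Hz.

24 Hz, 144 Hz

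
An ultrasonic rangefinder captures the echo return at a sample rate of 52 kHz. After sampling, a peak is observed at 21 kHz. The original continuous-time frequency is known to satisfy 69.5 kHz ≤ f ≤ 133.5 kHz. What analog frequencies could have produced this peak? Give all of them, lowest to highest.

Frequencies that alias to 21 kHz are k·fs ± 21 kHz for integer k ≥ 0.
k=0: 21 kHz.
k=1: 31 kHz, 73 kHz.
k=2: 83 kHz, 125 kHz.
k=3: 135 kHz, 177 kHz.
Within [69.5 kHz, 133.5 kHz]: 73 kHz, 83 kHz, 125 kHz.

73 kHz, 83 kHz, 125 kHz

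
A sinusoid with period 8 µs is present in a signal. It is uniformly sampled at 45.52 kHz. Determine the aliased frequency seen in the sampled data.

11.56 kHz

T = 8 µs → f = 1/T = 125 kHz.
125 kHz mod fs = 33.96 kHz.
33.96 kHz > fs/2 = 22.76 kHz, folds to fs − 33.96 kHz = 11.56 kHz.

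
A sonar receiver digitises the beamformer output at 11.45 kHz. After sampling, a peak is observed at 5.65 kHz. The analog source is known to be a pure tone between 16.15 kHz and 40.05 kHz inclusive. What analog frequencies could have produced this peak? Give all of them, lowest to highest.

17.1 kHz, 17.25 kHz, 28.55 kHz, 28.7 kHz, 40 kHz

Frequencies that alias to 5.65 kHz are k·fs ± 5.65 kHz for integer k ≥ 0.
k=0: 5.65 kHz.
k=1: 5.8 kHz, 17.1 kHz.
k=2: 17.25 kHz, 28.55 kHz.
k=3: 28.7 kHz, 40 kHz.
k=4: 40.15 kHz, 51.45 kHz.
Within [16.15 kHz, 40.05 kHz]: 17.1 kHz, 17.25 kHz, 28.55 kHz, 28.7 kHz, 40 kHz.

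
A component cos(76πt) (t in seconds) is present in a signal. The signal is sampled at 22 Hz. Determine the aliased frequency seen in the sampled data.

ω = 76π rad/s → f = ω/(2π) = 38 Hz.
38 Hz mod fs = 16 Hz.
16 Hz > fs/2 = 11 Hz, folds to fs − 16 Hz = 6 Hz.

6 Hz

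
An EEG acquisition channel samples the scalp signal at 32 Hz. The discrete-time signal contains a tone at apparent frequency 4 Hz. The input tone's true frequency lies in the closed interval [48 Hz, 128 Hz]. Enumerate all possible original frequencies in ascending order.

60 Hz, 68 Hz, 92 Hz, 100 Hz, 124 Hz

Frequencies that alias to 4 Hz are k·fs ± 4 Hz for integer k ≥ 0.
k=0: 4 Hz.
k=1: 28 Hz, 36 Hz.
k=2: 60 Hz, 68 Hz.
k=3: 92 Hz, 100 Hz.
k=4: 124 Hz, 132 Hz.
k=5: 156 Hz, 164 Hz.
Within [48 Hz, 128 Hz]: 60 Hz, 68 Hz, 92 Hz, 100 Hz, 124 Hz.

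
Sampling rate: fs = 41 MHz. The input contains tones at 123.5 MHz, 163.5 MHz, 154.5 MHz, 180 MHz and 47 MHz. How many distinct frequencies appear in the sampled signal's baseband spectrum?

fs/2 = 20.5 MHz.
123.5 MHz mod fs = 0.5 MHz.
0.5 MHz ≤ fs/2 = 20.5 MHz, appears at 0.5 MHz.
163.5 MHz mod fs = 40.5 MHz.
40.5 MHz > fs/2 = 20.5 MHz, folds to fs − 40.5 MHz = 0.5 MHz.
154.5 MHz mod fs = 31.5 MHz.
31.5 MHz > fs/2 = 20.5 MHz, folds to fs − 31.5 MHz = 9.5 MHz.
180 MHz mod fs = 16 MHz.
16 MHz ≤ fs/2 = 20.5 MHz, appears at 16 MHz.
47 MHz mod fs = 6 MHz.
6 MHz ≤ fs/2 = 20.5 MHz, appears at 6 MHz.
Distinct values: {0.5 MHz, 6 MHz, 9.5 MHz, 16 MHz} → 4.

4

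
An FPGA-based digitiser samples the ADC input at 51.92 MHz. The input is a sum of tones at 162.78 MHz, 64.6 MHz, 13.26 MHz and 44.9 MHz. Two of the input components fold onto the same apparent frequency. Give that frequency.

7.02 MHz

fs/2 = 25.96 MHz.
162.78 MHz mod fs = 7.02 MHz.
7.02 MHz ≤ fs/2 = 25.96 MHz, appears at 7.02 MHz.
64.6 MHz mod fs = 12.68 MHz.
12.68 MHz ≤ fs/2 = 25.96 MHz, appears at 12.68 MHz.
13.26 MHz ≤ fs/2 = 25.96 MHz, passes unchanged.
44.9 MHz > fs/2 = 25.96 MHz, folds to fs − 44.9 MHz = 7.02 MHz.
44.9 MHz and 162.78 MHz both map to 7.02 MHz.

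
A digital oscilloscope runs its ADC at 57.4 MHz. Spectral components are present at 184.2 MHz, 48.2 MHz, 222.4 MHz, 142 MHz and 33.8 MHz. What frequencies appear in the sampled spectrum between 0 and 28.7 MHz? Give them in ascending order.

7.2 MHz, 9.2 MHz, 12 MHz, 23.6 MHz, 27.2 MHz

fs/2 = 28.7 MHz.
184.2 MHz mod fs = 12 MHz.
12 MHz ≤ fs/2 = 28.7 MHz, appears at 12 MHz.
48.2 MHz > fs/2 = 28.7 MHz, folds to fs − 48.2 MHz = 9.2 MHz.
222.4 MHz mod fs = 50.2 MHz.
50.2 MHz > fs/2 = 28.7 MHz, folds to fs − 50.2 MHz = 7.2 MHz.
142 MHz mod fs = 27.2 MHz.
27.2 MHz ≤ fs/2 = 28.7 MHz, appears at 27.2 MHz.
33.8 MHz > fs/2 = 28.7 MHz, folds to fs − 33.8 MHz = 23.6 MHz.
Distinct values: {7.2 MHz, 9.2 MHz, 12 MHz, 23.6 MHz, 27.2 MHz}.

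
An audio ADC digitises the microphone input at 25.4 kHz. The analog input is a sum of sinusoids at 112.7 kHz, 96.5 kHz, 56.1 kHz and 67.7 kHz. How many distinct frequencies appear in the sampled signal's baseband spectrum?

4

fs/2 = 12.7 kHz.
112.7 kHz mod fs = 11.1 kHz.
11.1 kHz ≤ fs/2 = 12.7 kHz, appears at 11.1 kHz.
96.5 kHz mod fs = 20.3 kHz.
20.3 kHz > fs/2 = 12.7 kHz, folds to fs − 20.3 kHz = 5.1 kHz.
56.1 kHz mod fs = 5.3 kHz.
5.3 kHz ≤ fs/2 = 12.7 kHz, appears at 5.3 kHz.
67.7 kHz mod fs = 16.9 kHz.
16.9 kHz > fs/2 = 12.7 kHz, folds to fs − 16.9 kHz = 8.5 kHz.
Distinct values: {5.1 kHz, 5.3 kHz, 8.5 kHz, 11.1 kHz} → 4.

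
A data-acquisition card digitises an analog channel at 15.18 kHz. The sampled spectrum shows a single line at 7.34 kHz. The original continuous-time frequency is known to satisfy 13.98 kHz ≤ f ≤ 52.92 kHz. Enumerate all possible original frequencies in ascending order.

Frequencies that alias to 7.34 kHz are k·fs ± 7.34 kHz for integer k ≥ 0.
k=0: 7.34 kHz.
k=1: 7.84 kHz, 22.52 kHz.
k=2: 23.02 kHz, 37.7 kHz.
k=3: 38.2 kHz, 52.88 kHz.
k=4: 53.38 kHz, 68.06 kHz.
Within [13.98 kHz, 52.92 kHz]: 22.52 kHz, 23.02 kHz, 37.7 kHz, 38.2 kHz, 52.88 kHz.

22.52 kHz, 23.02 kHz, 37.7 kHz, 38.2 kHz, 52.88 kHz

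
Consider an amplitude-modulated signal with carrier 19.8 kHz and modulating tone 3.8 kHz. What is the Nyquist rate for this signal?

AM sidebands sit at fc ± fm = 16 kHz and 23.6 kHz.
Highest-frequency component: 23.6 kHz.
Nyquist rate = 2 × 23.6 kHz = 47.2 kHz.

47.2 kHz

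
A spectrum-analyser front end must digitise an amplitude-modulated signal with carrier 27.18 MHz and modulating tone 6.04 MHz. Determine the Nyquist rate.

AM sidebands sit at fc ± fm = 21.14 MHz and 33.22 MHz.
Highest-frequency component: 33.22 MHz.
Nyquist rate = 2 × 33.22 MHz = 66.44 MHz.

66.44 MHz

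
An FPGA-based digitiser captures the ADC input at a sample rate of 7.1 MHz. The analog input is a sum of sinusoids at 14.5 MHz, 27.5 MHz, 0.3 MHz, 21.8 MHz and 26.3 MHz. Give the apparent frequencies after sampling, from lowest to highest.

fs/2 = 3.55 MHz.
14.5 MHz mod fs = 0.3 MHz.
0.3 MHz ≤ fs/2 = 3.55 MHz, appears at 0.3 MHz.
27.5 MHz mod fs = 6.2 MHz.
6.2 MHz > fs/2 = 3.55 MHz, folds to fs − 6.2 MHz = 0.9 MHz.
0.3 MHz ≤ fs/2 = 3.55 MHz, passes unchanged.
21.8 MHz mod fs = 0.5 MHz.
0.5 MHz ≤ fs/2 = 3.55 MHz, appears at 0.5 MHz.
26.3 MHz mod fs = 5 MHz.
5 MHz > fs/2 = 3.55 MHz, folds to fs − 5 MHz = 2.1 MHz.
Distinct values: {0.3 MHz, 0.5 MHz, 0.9 MHz, 2.1 MHz}.

0.3 MHz, 0.5 MHz, 0.9 MHz, 2.1 MHz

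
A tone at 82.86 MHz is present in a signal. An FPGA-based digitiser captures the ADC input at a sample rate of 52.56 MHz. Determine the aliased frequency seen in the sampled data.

82.86 MHz mod fs = 30.3 MHz.
30.3 MHz > fs/2 = 26.28 MHz, folds to fs − 30.3 MHz = 22.26 MHz.

22.26 MHz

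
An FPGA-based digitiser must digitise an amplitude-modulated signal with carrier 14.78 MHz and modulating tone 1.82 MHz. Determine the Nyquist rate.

AM sidebands sit at fc ± fm = 12.96 MHz and 16.6 MHz.
Highest-frequency component: 16.6 MHz.
Nyquist rate = 2 × 16.6 MHz = 33.2 MHz.

33.2 MHz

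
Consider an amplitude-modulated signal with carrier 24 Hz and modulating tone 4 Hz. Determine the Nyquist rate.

56 Hz

AM sidebands sit at fc ± fm = 20 Hz and 28 Hz.
Highest-frequency component: 28 Hz.
Nyquist rate = 2 × 28 Hz = 56 Hz.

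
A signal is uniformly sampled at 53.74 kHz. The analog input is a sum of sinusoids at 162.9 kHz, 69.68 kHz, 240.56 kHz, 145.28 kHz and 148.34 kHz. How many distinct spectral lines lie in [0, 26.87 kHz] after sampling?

fs/2 = 26.87 kHz.
162.9 kHz mod fs = 1.68 kHz.
1.68 kHz ≤ fs/2 = 26.87 kHz, appears at 1.68 kHz.
69.68 kHz mod fs = 15.94 kHz.
15.94 kHz ≤ fs/2 = 26.87 kHz, appears at 15.94 kHz.
240.56 kHz mod fs = 25.6 kHz.
25.6 kHz ≤ fs/2 = 26.87 kHz, appears at 25.6 kHz.
145.28 kHz mod fs = 37.8 kHz.
37.8 kHz > fs/2 = 26.87 kHz, folds to fs − 37.8 kHz = 15.94 kHz.
148.34 kHz mod fs = 40.86 kHz.
40.86 kHz > fs/2 = 26.87 kHz, folds to fs − 40.86 kHz = 12.88 kHz.
Distinct values: {1.68 kHz, 12.88 kHz, 15.94 kHz, 25.6 kHz} → 4.

4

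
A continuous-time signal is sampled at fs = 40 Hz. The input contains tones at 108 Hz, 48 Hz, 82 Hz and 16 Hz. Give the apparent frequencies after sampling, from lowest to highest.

2 Hz, 8 Hz, 12 Hz, 16 Hz

fs/2 = 20 Hz.
108 Hz mod fs = 28 Hz.
28 Hz > fs/2 = 20 Hz, folds to fs − 28 Hz = 12 Hz.
48 Hz mod fs = 8 Hz.
8 Hz ≤ fs/2 = 20 Hz, appears at 8 Hz.
82 Hz mod fs = 2 Hz.
2 Hz ≤ fs/2 = 20 Hz, appears at 2 Hz.
16 Hz ≤ fs/2 = 20 Hz, passes unchanged.
Distinct values: {2 Hz, 8 Hz, 12 Hz, 16 Hz}.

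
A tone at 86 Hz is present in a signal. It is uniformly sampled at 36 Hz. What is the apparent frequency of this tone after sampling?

86 Hz mod fs = 14 Hz.
14 Hz ≤ fs/2 = 18 Hz, appears at 14 Hz.

14 Hz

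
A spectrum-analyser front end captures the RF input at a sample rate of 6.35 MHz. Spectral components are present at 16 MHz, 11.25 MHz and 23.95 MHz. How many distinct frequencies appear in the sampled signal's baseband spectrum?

fs/2 = 3.175 MHz.
16 MHz mod fs = 3.3 MHz.
3.3 MHz > fs/2 = 3.175 MHz, folds to fs − 3.3 MHz = 3.05 MHz.
11.25 MHz mod fs = 4.9 MHz.
4.9 MHz > fs/2 = 3.175 MHz, folds to fs − 4.9 MHz = 1.45 MHz.
23.95 MHz mod fs = 4.9 MHz.
4.9 MHz > fs/2 = 3.175 MHz, folds to fs − 4.9 MHz = 1.45 MHz.
Distinct values: {1.45 MHz, 3.05 MHz} → 2.

2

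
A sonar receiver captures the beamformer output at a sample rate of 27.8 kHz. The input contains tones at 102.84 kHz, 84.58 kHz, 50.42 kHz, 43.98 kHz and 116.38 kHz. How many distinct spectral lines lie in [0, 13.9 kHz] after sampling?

fs/2 = 13.9 kHz.
102.84 kHz mod fs = 19.44 kHz.
19.44 kHz > fs/2 = 13.9 kHz, folds to fs − 19.44 kHz = 8.36 kHz.
84.58 kHz mod fs = 1.18 kHz.
1.18 kHz ≤ fs/2 = 13.9 kHz, appears at 1.18 kHz.
50.42 kHz mod fs = 22.62 kHz.
22.62 kHz > fs/2 = 13.9 kHz, folds to fs − 22.62 kHz = 5.18 kHz.
43.98 kHz mod fs = 16.18 kHz.
16.18 kHz > fs/2 = 13.9 kHz, folds to fs − 16.18 kHz = 11.62 kHz.
116.38 kHz mod fs = 5.18 kHz.
5.18 kHz ≤ fs/2 = 13.9 kHz, appears at 5.18 kHz.
Distinct values: {1.18 kHz, 5.18 kHz, 8.36 kHz, 11.62 kHz} → 4.

4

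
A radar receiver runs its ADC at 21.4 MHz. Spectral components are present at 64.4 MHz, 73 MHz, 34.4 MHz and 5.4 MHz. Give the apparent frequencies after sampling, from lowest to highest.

0.2 MHz, 5.4 MHz, 8.4 MHz, 8.8 MHz

fs/2 = 10.7 MHz.
64.4 MHz mod fs = 0.2 MHz.
0.2 MHz ≤ fs/2 = 10.7 MHz, appears at 0.2 MHz.
73 MHz mod fs = 8.8 MHz.
8.8 MHz ≤ fs/2 = 10.7 MHz, appears at 8.8 MHz.
34.4 MHz mod fs = 13 MHz.
13 MHz > fs/2 = 10.7 MHz, folds to fs − 13 MHz = 8.4 MHz.
5.4 MHz ≤ fs/2 = 10.7 MHz, passes unchanged.
Distinct values: {0.2 MHz, 5.4 MHz, 8.4 MHz, 8.8 MHz}.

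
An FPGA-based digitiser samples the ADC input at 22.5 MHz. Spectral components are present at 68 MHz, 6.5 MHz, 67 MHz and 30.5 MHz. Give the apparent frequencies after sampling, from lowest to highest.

fs/2 = 11.25 MHz.
68 MHz mod fs = 0.5 MHz.
0.5 MHz ≤ fs/2 = 11.25 MHz, appears at 0.5 MHz.
6.5 MHz ≤ fs/2 = 11.25 MHz, passes unchanged.
67 MHz mod fs = 22 MHz.
22 MHz > fs/2 = 11.25 MHz, folds to fs − 22 MHz = 0.5 MHz.
30.5 MHz mod fs = 8 MHz.
8 MHz ≤ fs/2 = 11.25 MHz, appears at 8 MHz.
Distinct values: {0.5 MHz, 6.5 MHz, 8 MHz}.

0.5 MHz, 6.5 MHz, 8 MHz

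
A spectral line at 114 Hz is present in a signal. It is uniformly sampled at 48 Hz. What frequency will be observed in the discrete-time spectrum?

114 Hz mod fs = 18 Hz.
18 Hz ≤ fs/2 = 24 Hz, appears at 18 Hz.

18 Hz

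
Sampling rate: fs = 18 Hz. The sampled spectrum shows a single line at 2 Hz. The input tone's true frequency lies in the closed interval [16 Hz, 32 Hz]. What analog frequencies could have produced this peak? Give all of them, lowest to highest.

Frequencies that alias to 2 Hz are k·fs ± 2 Hz for integer k ≥ 0.
k=0: 2 Hz.
k=1: 16 Hz, 20 Hz.
k=2: 34 Hz, 38 Hz.
Within [16 Hz, 32 Hz]: 16 Hz, 20 Hz.

16 Hz, 20 Hz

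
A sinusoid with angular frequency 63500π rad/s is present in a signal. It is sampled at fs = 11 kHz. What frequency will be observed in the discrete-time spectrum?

ω = 63500π rad/s → f = ω/(2π) = 31750 Hz = 31.75 kHz.
31.75 kHz mod fs = 9.75 kHz.
9.75 kHz > fs/2 = 5.5 kHz, folds to fs − 9.75 kHz = 1.25 kHz.

1.25 kHz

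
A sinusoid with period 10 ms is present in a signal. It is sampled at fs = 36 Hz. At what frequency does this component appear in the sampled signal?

8 Hz

T = 10 ms → f = 1/T = 100 Hz.
100 Hz mod fs = 28 Hz.
28 Hz > fs/2 = 18 Hz, folds to fs − 28 Hz = 8 Hz.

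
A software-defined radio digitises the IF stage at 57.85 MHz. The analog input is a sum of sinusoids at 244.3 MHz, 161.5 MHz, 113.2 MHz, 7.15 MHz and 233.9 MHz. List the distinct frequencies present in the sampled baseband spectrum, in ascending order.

fs/2 = 28.925 MHz.
244.3 MHz mod fs = 12.9 MHz.
12.9 MHz ≤ fs/2 = 28.925 MHz, appears at 12.9 MHz.
161.5 MHz mod fs = 45.8 MHz.
45.8 MHz > fs/2 = 28.925 MHz, folds to fs − 45.8 MHz = 12.05 MHz.
113.2 MHz mod fs = 55.35 MHz.
55.35 MHz > fs/2 = 28.925 MHz, folds to fs − 55.35 MHz = 2.5 MHz.
7.15 MHz ≤ fs/2 = 28.925 MHz, passes unchanged.
233.9 MHz mod fs = 2.5 MHz.
2.5 MHz ≤ fs/2 = 28.925 MHz, appears at 2.5 MHz.
Distinct values: {2.5 MHz, 7.15 MHz, 12.05 MHz, 12.9 MHz}.

2.5 MHz, 7.15 MHz, 12.05 MHz, 12.9 MHz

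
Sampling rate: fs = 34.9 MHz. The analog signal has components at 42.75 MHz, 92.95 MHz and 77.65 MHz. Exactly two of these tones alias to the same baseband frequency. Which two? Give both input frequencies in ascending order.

42.75 MHz, 77.65 MHz

fs/2 = 17.45 MHz.
42.75 MHz mod fs = 7.85 MHz.
7.85 MHz ≤ fs/2 = 17.45 MHz, appears at 7.85 MHz.
92.95 MHz mod fs = 23.15 MHz.
23.15 MHz > fs/2 = 17.45 MHz, folds to fs − 23.15 MHz = 11.75 MHz.
77.65 MHz mod fs = 7.85 MHz.
7.85 MHz ≤ fs/2 = 17.45 MHz, appears at 7.85 MHz.
42.75 MHz and 77.65 MHz both map to 7.85 MHz.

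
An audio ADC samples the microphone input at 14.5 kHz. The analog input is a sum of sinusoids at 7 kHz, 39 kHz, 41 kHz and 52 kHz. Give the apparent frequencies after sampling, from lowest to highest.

fs/2 = 7.25 kHz.
7 kHz ≤ fs/2 = 7.25 kHz, passes unchanged.
39 kHz mod fs = 10 kHz.
10 kHz > fs/2 = 7.25 kHz, folds to fs − 10 kHz = 4.5 kHz.
41 kHz mod fs = 12 kHz.
12 kHz > fs/2 = 7.25 kHz, folds to fs − 12 kHz = 2.5 kHz.
52 kHz mod fs = 8.5 kHz.
8.5 kHz > fs/2 = 7.25 kHz, folds to fs − 8.5 kHz = 6 kHz.
Distinct values: {2.5 kHz, 4.5 kHz, 6 kHz, 7 kHz}.

2.5 kHz, 4.5 kHz, 6 kHz, 7 kHz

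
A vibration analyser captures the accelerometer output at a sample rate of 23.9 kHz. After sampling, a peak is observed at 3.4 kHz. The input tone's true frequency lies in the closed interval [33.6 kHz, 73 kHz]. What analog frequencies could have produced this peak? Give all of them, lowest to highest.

44.4 kHz, 51.2 kHz, 68.3 kHz

Frequencies that alias to 3.4 kHz are k·fs ± 3.4 kHz for integer k ≥ 0.
k=0: 3.4 kHz.
k=1: 20.5 kHz, 27.3 kHz.
k=2: 44.4 kHz, 51.2 kHz.
k=3: 68.3 kHz, 75.1 kHz.
k=4: 92.2 kHz, 99 kHz.
Within [33.6 kHz, 73 kHz]: 44.4 kHz, 51.2 kHz, 68.3 kHz.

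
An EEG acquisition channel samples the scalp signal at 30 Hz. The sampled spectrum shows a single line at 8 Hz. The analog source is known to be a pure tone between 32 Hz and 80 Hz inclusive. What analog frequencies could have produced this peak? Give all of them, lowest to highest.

Frequencies that alias to 8 Hz are k·fs ± 8 Hz for integer k ≥ 0.
k=0: 8 Hz.
k=1: 22 Hz, 38 Hz.
k=2: 52 Hz, 68 Hz.
k=3: 82 Hz, 98 Hz.
Within [32 Hz, 80 Hz]: 38 Hz, 52 Hz, 68 Hz.

38 Hz, 52 Hz, 68 Hz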